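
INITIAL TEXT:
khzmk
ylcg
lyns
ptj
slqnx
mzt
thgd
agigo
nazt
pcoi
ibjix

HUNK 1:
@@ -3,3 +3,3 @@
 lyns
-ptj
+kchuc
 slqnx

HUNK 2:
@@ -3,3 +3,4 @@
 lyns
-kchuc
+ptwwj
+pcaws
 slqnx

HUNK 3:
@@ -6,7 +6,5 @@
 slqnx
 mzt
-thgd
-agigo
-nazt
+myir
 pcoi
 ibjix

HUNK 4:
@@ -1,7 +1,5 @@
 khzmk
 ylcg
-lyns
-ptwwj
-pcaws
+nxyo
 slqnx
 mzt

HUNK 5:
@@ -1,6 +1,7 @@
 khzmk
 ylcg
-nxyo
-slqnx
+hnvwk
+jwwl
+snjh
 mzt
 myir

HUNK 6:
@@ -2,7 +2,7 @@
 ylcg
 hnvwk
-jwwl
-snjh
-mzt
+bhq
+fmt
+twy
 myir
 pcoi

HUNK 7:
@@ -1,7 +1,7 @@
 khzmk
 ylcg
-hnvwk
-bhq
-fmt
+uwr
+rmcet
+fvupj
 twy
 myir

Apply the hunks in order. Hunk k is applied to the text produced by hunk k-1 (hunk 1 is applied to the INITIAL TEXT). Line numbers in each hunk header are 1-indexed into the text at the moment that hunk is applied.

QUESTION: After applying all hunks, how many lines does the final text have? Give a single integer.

Answer: 9

Derivation:
Hunk 1: at line 3 remove [ptj] add [kchuc] -> 11 lines: khzmk ylcg lyns kchuc slqnx mzt thgd agigo nazt pcoi ibjix
Hunk 2: at line 3 remove [kchuc] add [ptwwj,pcaws] -> 12 lines: khzmk ylcg lyns ptwwj pcaws slqnx mzt thgd agigo nazt pcoi ibjix
Hunk 3: at line 6 remove [thgd,agigo,nazt] add [myir] -> 10 lines: khzmk ylcg lyns ptwwj pcaws slqnx mzt myir pcoi ibjix
Hunk 4: at line 1 remove [lyns,ptwwj,pcaws] add [nxyo] -> 8 lines: khzmk ylcg nxyo slqnx mzt myir pcoi ibjix
Hunk 5: at line 1 remove [nxyo,slqnx] add [hnvwk,jwwl,snjh] -> 9 lines: khzmk ylcg hnvwk jwwl snjh mzt myir pcoi ibjix
Hunk 6: at line 2 remove [jwwl,snjh,mzt] add [bhq,fmt,twy] -> 9 lines: khzmk ylcg hnvwk bhq fmt twy myir pcoi ibjix
Hunk 7: at line 1 remove [hnvwk,bhq,fmt] add [uwr,rmcet,fvupj] -> 9 lines: khzmk ylcg uwr rmcet fvupj twy myir pcoi ibjix
Final line count: 9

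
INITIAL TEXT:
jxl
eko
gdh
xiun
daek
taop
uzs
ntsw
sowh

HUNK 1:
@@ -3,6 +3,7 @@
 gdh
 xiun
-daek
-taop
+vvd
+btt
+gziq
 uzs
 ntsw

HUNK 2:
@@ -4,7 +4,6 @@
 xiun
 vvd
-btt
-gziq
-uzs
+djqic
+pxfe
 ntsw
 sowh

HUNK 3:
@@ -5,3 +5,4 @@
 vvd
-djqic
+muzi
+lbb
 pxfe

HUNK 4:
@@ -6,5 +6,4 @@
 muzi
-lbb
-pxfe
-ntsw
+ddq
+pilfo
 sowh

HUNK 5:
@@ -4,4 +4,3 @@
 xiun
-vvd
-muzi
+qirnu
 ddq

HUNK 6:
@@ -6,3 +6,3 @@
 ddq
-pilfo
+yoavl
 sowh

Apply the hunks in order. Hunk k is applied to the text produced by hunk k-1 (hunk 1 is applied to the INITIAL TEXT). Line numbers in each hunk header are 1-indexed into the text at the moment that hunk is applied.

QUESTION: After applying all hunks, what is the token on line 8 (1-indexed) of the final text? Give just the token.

Answer: sowh

Derivation:
Hunk 1: at line 3 remove [daek,taop] add [vvd,btt,gziq] -> 10 lines: jxl eko gdh xiun vvd btt gziq uzs ntsw sowh
Hunk 2: at line 4 remove [btt,gziq,uzs] add [djqic,pxfe] -> 9 lines: jxl eko gdh xiun vvd djqic pxfe ntsw sowh
Hunk 3: at line 5 remove [djqic] add [muzi,lbb] -> 10 lines: jxl eko gdh xiun vvd muzi lbb pxfe ntsw sowh
Hunk 4: at line 6 remove [lbb,pxfe,ntsw] add [ddq,pilfo] -> 9 lines: jxl eko gdh xiun vvd muzi ddq pilfo sowh
Hunk 5: at line 4 remove [vvd,muzi] add [qirnu] -> 8 lines: jxl eko gdh xiun qirnu ddq pilfo sowh
Hunk 6: at line 6 remove [pilfo] add [yoavl] -> 8 lines: jxl eko gdh xiun qirnu ddq yoavl sowh
Final line 8: sowh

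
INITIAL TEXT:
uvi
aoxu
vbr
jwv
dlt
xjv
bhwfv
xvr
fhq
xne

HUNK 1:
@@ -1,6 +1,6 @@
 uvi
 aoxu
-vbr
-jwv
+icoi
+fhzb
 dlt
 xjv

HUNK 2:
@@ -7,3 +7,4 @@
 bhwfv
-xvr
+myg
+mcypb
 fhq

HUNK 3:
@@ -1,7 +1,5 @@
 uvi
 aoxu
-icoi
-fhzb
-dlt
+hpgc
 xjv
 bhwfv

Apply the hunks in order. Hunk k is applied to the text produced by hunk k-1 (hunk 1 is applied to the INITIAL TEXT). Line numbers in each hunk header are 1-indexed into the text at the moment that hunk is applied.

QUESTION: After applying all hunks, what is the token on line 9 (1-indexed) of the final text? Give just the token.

Answer: xne

Derivation:
Hunk 1: at line 1 remove [vbr,jwv] add [icoi,fhzb] -> 10 lines: uvi aoxu icoi fhzb dlt xjv bhwfv xvr fhq xne
Hunk 2: at line 7 remove [xvr] add [myg,mcypb] -> 11 lines: uvi aoxu icoi fhzb dlt xjv bhwfv myg mcypb fhq xne
Hunk 3: at line 1 remove [icoi,fhzb,dlt] add [hpgc] -> 9 lines: uvi aoxu hpgc xjv bhwfv myg mcypb fhq xne
Final line 9: xne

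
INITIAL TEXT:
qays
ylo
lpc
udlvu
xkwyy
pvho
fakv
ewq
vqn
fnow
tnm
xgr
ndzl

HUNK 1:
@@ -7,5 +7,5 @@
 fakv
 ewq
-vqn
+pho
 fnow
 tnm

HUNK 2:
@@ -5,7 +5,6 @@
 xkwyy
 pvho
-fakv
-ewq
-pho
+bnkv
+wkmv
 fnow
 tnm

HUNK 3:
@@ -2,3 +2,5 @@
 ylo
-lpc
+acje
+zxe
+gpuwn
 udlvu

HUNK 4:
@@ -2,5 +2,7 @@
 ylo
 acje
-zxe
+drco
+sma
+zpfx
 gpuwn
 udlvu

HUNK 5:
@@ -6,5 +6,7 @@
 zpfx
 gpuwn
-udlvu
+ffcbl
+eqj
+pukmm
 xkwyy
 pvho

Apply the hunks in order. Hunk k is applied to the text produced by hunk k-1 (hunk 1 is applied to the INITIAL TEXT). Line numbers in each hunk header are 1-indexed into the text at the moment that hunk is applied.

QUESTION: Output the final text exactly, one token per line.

Answer: qays
ylo
acje
drco
sma
zpfx
gpuwn
ffcbl
eqj
pukmm
xkwyy
pvho
bnkv
wkmv
fnow
tnm
xgr
ndzl

Derivation:
Hunk 1: at line 7 remove [vqn] add [pho] -> 13 lines: qays ylo lpc udlvu xkwyy pvho fakv ewq pho fnow tnm xgr ndzl
Hunk 2: at line 5 remove [fakv,ewq,pho] add [bnkv,wkmv] -> 12 lines: qays ylo lpc udlvu xkwyy pvho bnkv wkmv fnow tnm xgr ndzl
Hunk 3: at line 2 remove [lpc] add [acje,zxe,gpuwn] -> 14 lines: qays ylo acje zxe gpuwn udlvu xkwyy pvho bnkv wkmv fnow tnm xgr ndzl
Hunk 4: at line 2 remove [zxe] add [drco,sma,zpfx] -> 16 lines: qays ylo acje drco sma zpfx gpuwn udlvu xkwyy pvho bnkv wkmv fnow tnm xgr ndzl
Hunk 5: at line 6 remove [udlvu] add [ffcbl,eqj,pukmm] -> 18 lines: qays ylo acje drco sma zpfx gpuwn ffcbl eqj pukmm xkwyy pvho bnkv wkmv fnow tnm xgr ndzl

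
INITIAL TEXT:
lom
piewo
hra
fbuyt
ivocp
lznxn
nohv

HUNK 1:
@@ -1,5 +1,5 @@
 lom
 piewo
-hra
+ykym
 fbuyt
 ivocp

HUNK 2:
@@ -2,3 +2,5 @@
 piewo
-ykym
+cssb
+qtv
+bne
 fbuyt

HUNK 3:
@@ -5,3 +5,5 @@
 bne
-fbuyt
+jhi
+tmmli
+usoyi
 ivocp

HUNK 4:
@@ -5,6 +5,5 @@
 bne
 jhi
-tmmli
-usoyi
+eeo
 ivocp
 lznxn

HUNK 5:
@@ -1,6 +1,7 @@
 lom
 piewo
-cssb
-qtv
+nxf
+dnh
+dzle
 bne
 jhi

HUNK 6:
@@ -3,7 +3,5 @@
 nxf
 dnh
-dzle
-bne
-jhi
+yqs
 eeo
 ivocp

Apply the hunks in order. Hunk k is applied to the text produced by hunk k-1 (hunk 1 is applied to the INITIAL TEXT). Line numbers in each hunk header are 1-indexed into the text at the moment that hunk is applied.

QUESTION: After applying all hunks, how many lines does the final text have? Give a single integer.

Hunk 1: at line 1 remove [hra] add [ykym] -> 7 lines: lom piewo ykym fbuyt ivocp lznxn nohv
Hunk 2: at line 2 remove [ykym] add [cssb,qtv,bne] -> 9 lines: lom piewo cssb qtv bne fbuyt ivocp lznxn nohv
Hunk 3: at line 5 remove [fbuyt] add [jhi,tmmli,usoyi] -> 11 lines: lom piewo cssb qtv bne jhi tmmli usoyi ivocp lznxn nohv
Hunk 4: at line 5 remove [tmmli,usoyi] add [eeo] -> 10 lines: lom piewo cssb qtv bne jhi eeo ivocp lznxn nohv
Hunk 5: at line 1 remove [cssb,qtv] add [nxf,dnh,dzle] -> 11 lines: lom piewo nxf dnh dzle bne jhi eeo ivocp lznxn nohv
Hunk 6: at line 3 remove [dzle,bne,jhi] add [yqs] -> 9 lines: lom piewo nxf dnh yqs eeo ivocp lznxn nohv
Final line count: 9

Answer: 9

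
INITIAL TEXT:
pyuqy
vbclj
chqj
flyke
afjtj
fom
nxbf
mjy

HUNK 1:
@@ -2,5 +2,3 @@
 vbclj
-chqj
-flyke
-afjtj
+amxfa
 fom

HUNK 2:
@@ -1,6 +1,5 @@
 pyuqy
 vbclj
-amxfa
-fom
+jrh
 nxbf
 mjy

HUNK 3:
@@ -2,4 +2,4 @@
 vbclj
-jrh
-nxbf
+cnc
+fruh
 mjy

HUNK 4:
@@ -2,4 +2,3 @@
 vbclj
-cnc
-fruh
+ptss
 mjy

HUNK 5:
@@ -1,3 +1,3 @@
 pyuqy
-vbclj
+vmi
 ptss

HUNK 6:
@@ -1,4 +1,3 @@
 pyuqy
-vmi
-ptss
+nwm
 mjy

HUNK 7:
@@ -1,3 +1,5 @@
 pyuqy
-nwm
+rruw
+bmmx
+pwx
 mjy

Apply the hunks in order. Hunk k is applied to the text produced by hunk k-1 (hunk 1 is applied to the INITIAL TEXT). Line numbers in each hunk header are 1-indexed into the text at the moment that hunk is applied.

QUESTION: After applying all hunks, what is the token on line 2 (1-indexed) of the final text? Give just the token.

Hunk 1: at line 2 remove [chqj,flyke,afjtj] add [amxfa] -> 6 lines: pyuqy vbclj amxfa fom nxbf mjy
Hunk 2: at line 1 remove [amxfa,fom] add [jrh] -> 5 lines: pyuqy vbclj jrh nxbf mjy
Hunk 3: at line 2 remove [jrh,nxbf] add [cnc,fruh] -> 5 lines: pyuqy vbclj cnc fruh mjy
Hunk 4: at line 2 remove [cnc,fruh] add [ptss] -> 4 lines: pyuqy vbclj ptss mjy
Hunk 5: at line 1 remove [vbclj] add [vmi] -> 4 lines: pyuqy vmi ptss mjy
Hunk 6: at line 1 remove [vmi,ptss] add [nwm] -> 3 lines: pyuqy nwm mjy
Hunk 7: at line 1 remove [nwm] add [rruw,bmmx,pwx] -> 5 lines: pyuqy rruw bmmx pwx mjy
Final line 2: rruw

Answer: rruw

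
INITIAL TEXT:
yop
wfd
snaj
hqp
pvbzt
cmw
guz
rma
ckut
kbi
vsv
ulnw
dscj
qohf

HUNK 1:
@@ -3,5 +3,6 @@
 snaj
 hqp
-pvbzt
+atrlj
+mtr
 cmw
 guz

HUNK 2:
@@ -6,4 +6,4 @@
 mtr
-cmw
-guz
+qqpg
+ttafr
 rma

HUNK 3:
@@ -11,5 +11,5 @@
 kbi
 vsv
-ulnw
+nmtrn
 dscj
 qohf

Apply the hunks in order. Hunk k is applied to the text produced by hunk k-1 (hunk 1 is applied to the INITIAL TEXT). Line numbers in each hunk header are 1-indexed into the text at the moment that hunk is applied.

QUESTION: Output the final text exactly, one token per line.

Hunk 1: at line 3 remove [pvbzt] add [atrlj,mtr] -> 15 lines: yop wfd snaj hqp atrlj mtr cmw guz rma ckut kbi vsv ulnw dscj qohf
Hunk 2: at line 6 remove [cmw,guz] add [qqpg,ttafr] -> 15 lines: yop wfd snaj hqp atrlj mtr qqpg ttafr rma ckut kbi vsv ulnw dscj qohf
Hunk 3: at line 11 remove [ulnw] add [nmtrn] -> 15 lines: yop wfd snaj hqp atrlj mtr qqpg ttafr rma ckut kbi vsv nmtrn dscj qohf

Answer: yop
wfd
snaj
hqp
atrlj
mtr
qqpg
ttafr
rma
ckut
kbi
vsv
nmtrn
dscj
qohf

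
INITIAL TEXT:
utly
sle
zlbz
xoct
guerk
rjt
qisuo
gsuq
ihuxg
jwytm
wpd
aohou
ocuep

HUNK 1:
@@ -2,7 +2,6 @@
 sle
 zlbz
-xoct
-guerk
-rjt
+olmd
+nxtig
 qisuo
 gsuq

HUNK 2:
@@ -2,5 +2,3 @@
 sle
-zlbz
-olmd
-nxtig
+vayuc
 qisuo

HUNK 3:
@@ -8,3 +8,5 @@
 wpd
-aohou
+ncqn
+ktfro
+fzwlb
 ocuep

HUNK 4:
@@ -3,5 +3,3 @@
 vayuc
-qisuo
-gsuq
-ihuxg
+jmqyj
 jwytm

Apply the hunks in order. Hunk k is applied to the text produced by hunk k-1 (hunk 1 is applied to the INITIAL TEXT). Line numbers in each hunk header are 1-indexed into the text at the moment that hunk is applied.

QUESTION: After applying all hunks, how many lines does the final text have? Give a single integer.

Hunk 1: at line 2 remove [xoct,guerk,rjt] add [olmd,nxtig] -> 12 lines: utly sle zlbz olmd nxtig qisuo gsuq ihuxg jwytm wpd aohou ocuep
Hunk 2: at line 2 remove [zlbz,olmd,nxtig] add [vayuc] -> 10 lines: utly sle vayuc qisuo gsuq ihuxg jwytm wpd aohou ocuep
Hunk 3: at line 8 remove [aohou] add [ncqn,ktfro,fzwlb] -> 12 lines: utly sle vayuc qisuo gsuq ihuxg jwytm wpd ncqn ktfro fzwlb ocuep
Hunk 4: at line 3 remove [qisuo,gsuq,ihuxg] add [jmqyj] -> 10 lines: utly sle vayuc jmqyj jwytm wpd ncqn ktfro fzwlb ocuep
Final line count: 10

Answer: 10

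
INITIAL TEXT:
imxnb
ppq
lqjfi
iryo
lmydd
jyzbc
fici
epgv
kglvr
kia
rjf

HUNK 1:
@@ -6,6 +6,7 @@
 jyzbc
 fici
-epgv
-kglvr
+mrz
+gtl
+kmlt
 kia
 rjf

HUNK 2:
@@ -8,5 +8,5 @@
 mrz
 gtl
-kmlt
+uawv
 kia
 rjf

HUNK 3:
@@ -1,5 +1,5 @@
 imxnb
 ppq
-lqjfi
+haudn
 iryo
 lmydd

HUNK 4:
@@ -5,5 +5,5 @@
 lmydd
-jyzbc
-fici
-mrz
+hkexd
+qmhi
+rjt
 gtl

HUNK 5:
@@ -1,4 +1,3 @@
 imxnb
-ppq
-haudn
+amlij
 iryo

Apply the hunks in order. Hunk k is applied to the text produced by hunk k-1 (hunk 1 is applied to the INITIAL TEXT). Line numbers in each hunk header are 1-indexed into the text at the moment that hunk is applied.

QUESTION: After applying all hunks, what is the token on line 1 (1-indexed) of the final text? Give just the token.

Answer: imxnb

Derivation:
Hunk 1: at line 6 remove [epgv,kglvr] add [mrz,gtl,kmlt] -> 12 lines: imxnb ppq lqjfi iryo lmydd jyzbc fici mrz gtl kmlt kia rjf
Hunk 2: at line 8 remove [kmlt] add [uawv] -> 12 lines: imxnb ppq lqjfi iryo lmydd jyzbc fici mrz gtl uawv kia rjf
Hunk 3: at line 1 remove [lqjfi] add [haudn] -> 12 lines: imxnb ppq haudn iryo lmydd jyzbc fici mrz gtl uawv kia rjf
Hunk 4: at line 5 remove [jyzbc,fici,mrz] add [hkexd,qmhi,rjt] -> 12 lines: imxnb ppq haudn iryo lmydd hkexd qmhi rjt gtl uawv kia rjf
Hunk 5: at line 1 remove [ppq,haudn] add [amlij] -> 11 lines: imxnb amlij iryo lmydd hkexd qmhi rjt gtl uawv kia rjf
Final line 1: imxnb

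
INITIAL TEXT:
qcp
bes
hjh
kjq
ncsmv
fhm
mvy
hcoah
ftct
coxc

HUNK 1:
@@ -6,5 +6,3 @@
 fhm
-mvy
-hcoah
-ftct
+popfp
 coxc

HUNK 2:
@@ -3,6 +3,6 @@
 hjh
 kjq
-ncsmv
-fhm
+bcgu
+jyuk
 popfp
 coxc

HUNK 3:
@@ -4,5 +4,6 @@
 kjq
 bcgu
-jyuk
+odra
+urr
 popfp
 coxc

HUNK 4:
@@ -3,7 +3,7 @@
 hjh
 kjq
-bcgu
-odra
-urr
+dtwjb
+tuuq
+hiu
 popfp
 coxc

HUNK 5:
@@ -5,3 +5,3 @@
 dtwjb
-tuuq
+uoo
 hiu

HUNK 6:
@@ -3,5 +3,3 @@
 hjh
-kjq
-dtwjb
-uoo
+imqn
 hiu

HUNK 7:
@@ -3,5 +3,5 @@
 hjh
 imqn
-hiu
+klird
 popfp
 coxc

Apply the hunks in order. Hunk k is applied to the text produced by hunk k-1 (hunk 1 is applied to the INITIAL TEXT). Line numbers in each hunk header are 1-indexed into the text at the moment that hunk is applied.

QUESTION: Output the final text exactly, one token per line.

Hunk 1: at line 6 remove [mvy,hcoah,ftct] add [popfp] -> 8 lines: qcp bes hjh kjq ncsmv fhm popfp coxc
Hunk 2: at line 3 remove [ncsmv,fhm] add [bcgu,jyuk] -> 8 lines: qcp bes hjh kjq bcgu jyuk popfp coxc
Hunk 3: at line 4 remove [jyuk] add [odra,urr] -> 9 lines: qcp bes hjh kjq bcgu odra urr popfp coxc
Hunk 4: at line 3 remove [bcgu,odra,urr] add [dtwjb,tuuq,hiu] -> 9 lines: qcp bes hjh kjq dtwjb tuuq hiu popfp coxc
Hunk 5: at line 5 remove [tuuq] add [uoo] -> 9 lines: qcp bes hjh kjq dtwjb uoo hiu popfp coxc
Hunk 6: at line 3 remove [kjq,dtwjb,uoo] add [imqn] -> 7 lines: qcp bes hjh imqn hiu popfp coxc
Hunk 7: at line 3 remove [hiu] add [klird] -> 7 lines: qcp bes hjh imqn klird popfp coxc

Answer: qcp
bes
hjh
imqn
klird
popfp
coxc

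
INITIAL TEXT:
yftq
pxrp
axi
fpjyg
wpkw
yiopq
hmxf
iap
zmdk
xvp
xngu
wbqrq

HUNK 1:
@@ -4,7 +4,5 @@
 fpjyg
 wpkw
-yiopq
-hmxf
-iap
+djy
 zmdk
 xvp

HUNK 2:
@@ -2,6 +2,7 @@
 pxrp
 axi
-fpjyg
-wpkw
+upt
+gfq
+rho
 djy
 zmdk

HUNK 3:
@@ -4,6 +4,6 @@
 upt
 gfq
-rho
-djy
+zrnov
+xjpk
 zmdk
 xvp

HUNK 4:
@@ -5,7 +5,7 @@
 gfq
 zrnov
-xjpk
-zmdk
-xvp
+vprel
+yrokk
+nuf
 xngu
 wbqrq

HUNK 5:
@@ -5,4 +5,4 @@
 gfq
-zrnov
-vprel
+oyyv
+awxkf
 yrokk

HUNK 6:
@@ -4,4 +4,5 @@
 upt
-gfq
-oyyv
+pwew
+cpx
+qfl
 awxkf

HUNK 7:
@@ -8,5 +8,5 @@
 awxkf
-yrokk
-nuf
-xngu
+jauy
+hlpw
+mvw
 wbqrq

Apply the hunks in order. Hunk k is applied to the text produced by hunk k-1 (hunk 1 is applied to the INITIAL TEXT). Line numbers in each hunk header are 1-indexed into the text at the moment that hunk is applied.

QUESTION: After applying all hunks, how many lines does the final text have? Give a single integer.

Answer: 12

Derivation:
Hunk 1: at line 4 remove [yiopq,hmxf,iap] add [djy] -> 10 lines: yftq pxrp axi fpjyg wpkw djy zmdk xvp xngu wbqrq
Hunk 2: at line 2 remove [fpjyg,wpkw] add [upt,gfq,rho] -> 11 lines: yftq pxrp axi upt gfq rho djy zmdk xvp xngu wbqrq
Hunk 3: at line 4 remove [rho,djy] add [zrnov,xjpk] -> 11 lines: yftq pxrp axi upt gfq zrnov xjpk zmdk xvp xngu wbqrq
Hunk 4: at line 5 remove [xjpk,zmdk,xvp] add [vprel,yrokk,nuf] -> 11 lines: yftq pxrp axi upt gfq zrnov vprel yrokk nuf xngu wbqrq
Hunk 5: at line 5 remove [zrnov,vprel] add [oyyv,awxkf] -> 11 lines: yftq pxrp axi upt gfq oyyv awxkf yrokk nuf xngu wbqrq
Hunk 6: at line 4 remove [gfq,oyyv] add [pwew,cpx,qfl] -> 12 lines: yftq pxrp axi upt pwew cpx qfl awxkf yrokk nuf xngu wbqrq
Hunk 7: at line 8 remove [yrokk,nuf,xngu] add [jauy,hlpw,mvw] -> 12 lines: yftq pxrp axi upt pwew cpx qfl awxkf jauy hlpw mvw wbqrq
Final line count: 12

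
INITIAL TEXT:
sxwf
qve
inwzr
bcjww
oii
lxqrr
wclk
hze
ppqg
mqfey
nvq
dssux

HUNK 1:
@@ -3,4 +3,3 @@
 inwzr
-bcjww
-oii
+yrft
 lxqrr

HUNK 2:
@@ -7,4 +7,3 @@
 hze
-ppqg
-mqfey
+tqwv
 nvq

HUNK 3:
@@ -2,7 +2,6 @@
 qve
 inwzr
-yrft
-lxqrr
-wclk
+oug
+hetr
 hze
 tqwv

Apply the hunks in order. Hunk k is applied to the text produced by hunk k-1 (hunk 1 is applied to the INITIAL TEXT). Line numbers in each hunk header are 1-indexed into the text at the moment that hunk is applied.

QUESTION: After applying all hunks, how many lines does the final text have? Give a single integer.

Hunk 1: at line 3 remove [bcjww,oii] add [yrft] -> 11 lines: sxwf qve inwzr yrft lxqrr wclk hze ppqg mqfey nvq dssux
Hunk 2: at line 7 remove [ppqg,mqfey] add [tqwv] -> 10 lines: sxwf qve inwzr yrft lxqrr wclk hze tqwv nvq dssux
Hunk 3: at line 2 remove [yrft,lxqrr,wclk] add [oug,hetr] -> 9 lines: sxwf qve inwzr oug hetr hze tqwv nvq dssux
Final line count: 9

Answer: 9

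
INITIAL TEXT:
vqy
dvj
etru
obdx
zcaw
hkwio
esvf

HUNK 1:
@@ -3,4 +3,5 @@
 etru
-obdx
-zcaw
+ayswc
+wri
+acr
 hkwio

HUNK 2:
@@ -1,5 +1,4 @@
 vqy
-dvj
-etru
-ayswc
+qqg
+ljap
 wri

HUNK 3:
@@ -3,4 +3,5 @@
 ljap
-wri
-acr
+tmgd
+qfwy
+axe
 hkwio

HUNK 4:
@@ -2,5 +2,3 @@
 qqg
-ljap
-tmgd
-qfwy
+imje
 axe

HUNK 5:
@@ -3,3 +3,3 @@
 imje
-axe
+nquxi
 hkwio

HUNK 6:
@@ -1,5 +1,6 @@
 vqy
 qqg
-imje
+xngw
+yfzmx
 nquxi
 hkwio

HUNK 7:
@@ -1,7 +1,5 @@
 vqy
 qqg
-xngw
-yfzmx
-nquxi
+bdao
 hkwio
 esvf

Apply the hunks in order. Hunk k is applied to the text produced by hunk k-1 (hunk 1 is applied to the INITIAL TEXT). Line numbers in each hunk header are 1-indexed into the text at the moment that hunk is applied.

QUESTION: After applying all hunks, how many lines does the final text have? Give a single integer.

Hunk 1: at line 3 remove [obdx,zcaw] add [ayswc,wri,acr] -> 8 lines: vqy dvj etru ayswc wri acr hkwio esvf
Hunk 2: at line 1 remove [dvj,etru,ayswc] add [qqg,ljap] -> 7 lines: vqy qqg ljap wri acr hkwio esvf
Hunk 3: at line 3 remove [wri,acr] add [tmgd,qfwy,axe] -> 8 lines: vqy qqg ljap tmgd qfwy axe hkwio esvf
Hunk 4: at line 2 remove [ljap,tmgd,qfwy] add [imje] -> 6 lines: vqy qqg imje axe hkwio esvf
Hunk 5: at line 3 remove [axe] add [nquxi] -> 6 lines: vqy qqg imje nquxi hkwio esvf
Hunk 6: at line 1 remove [imje] add [xngw,yfzmx] -> 7 lines: vqy qqg xngw yfzmx nquxi hkwio esvf
Hunk 7: at line 1 remove [xngw,yfzmx,nquxi] add [bdao] -> 5 lines: vqy qqg bdao hkwio esvf
Final line count: 5

Answer: 5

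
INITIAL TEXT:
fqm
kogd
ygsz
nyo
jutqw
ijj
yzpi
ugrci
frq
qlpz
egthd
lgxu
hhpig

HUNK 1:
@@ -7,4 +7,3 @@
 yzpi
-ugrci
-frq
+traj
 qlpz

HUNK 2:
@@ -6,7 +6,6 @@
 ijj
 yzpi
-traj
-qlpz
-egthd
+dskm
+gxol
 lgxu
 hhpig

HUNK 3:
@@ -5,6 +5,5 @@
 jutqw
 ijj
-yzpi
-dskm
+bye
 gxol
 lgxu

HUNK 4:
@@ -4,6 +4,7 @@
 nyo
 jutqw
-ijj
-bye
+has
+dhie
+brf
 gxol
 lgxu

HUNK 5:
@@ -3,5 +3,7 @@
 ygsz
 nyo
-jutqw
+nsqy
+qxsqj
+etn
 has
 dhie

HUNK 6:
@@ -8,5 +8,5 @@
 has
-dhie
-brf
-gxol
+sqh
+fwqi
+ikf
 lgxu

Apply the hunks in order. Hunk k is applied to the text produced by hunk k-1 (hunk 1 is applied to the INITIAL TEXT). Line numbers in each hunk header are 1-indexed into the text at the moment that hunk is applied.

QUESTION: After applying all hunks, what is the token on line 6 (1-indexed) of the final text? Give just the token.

Hunk 1: at line 7 remove [ugrci,frq] add [traj] -> 12 lines: fqm kogd ygsz nyo jutqw ijj yzpi traj qlpz egthd lgxu hhpig
Hunk 2: at line 6 remove [traj,qlpz,egthd] add [dskm,gxol] -> 11 lines: fqm kogd ygsz nyo jutqw ijj yzpi dskm gxol lgxu hhpig
Hunk 3: at line 5 remove [yzpi,dskm] add [bye] -> 10 lines: fqm kogd ygsz nyo jutqw ijj bye gxol lgxu hhpig
Hunk 4: at line 4 remove [ijj,bye] add [has,dhie,brf] -> 11 lines: fqm kogd ygsz nyo jutqw has dhie brf gxol lgxu hhpig
Hunk 5: at line 3 remove [jutqw] add [nsqy,qxsqj,etn] -> 13 lines: fqm kogd ygsz nyo nsqy qxsqj etn has dhie brf gxol lgxu hhpig
Hunk 6: at line 8 remove [dhie,brf,gxol] add [sqh,fwqi,ikf] -> 13 lines: fqm kogd ygsz nyo nsqy qxsqj etn has sqh fwqi ikf lgxu hhpig
Final line 6: qxsqj

Answer: qxsqj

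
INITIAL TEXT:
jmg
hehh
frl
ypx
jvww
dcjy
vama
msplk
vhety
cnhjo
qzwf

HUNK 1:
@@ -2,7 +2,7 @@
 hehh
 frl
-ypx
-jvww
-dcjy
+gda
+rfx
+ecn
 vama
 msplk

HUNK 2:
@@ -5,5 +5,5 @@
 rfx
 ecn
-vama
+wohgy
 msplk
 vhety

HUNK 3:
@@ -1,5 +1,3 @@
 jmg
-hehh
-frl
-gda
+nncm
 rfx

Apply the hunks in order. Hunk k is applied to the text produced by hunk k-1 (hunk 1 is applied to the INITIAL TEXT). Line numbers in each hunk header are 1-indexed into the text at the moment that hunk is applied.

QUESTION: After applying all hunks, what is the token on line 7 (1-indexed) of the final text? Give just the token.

Answer: vhety

Derivation:
Hunk 1: at line 2 remove [ypx,jvww,dcjy] add [gda,rfx,ecn] -> 11 lines: jmg hehh frl gda rfx ecn vama msplk vhety cnhjo qzwf
Hunk 2: at line 5 remove [vama] add [wohgy] -> 11 lines: jmg hehh frl gda rfx ecn wohgy msplk vhety cnhjo qzwf
Hunk 3: at line 1 remove [hehh,frl,gda] add [nncm] -> 9 lines: jmg nncm rfx ecn wohgy msplk vhety cnhjo qzwf
Final line 7: vhety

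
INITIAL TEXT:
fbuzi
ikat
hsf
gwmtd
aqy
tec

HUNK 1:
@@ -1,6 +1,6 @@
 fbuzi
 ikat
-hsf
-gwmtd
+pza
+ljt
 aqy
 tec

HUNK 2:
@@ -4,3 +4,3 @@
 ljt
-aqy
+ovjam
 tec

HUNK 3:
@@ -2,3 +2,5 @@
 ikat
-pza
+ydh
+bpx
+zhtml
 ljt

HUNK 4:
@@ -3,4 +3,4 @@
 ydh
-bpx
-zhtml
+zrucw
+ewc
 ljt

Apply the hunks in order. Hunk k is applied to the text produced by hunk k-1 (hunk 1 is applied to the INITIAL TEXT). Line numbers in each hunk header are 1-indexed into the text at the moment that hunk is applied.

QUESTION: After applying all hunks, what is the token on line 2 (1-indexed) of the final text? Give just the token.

Hunk 1: at line 1 remove [hsf,gwmtd] add [pza,ljt] -> 6 lines: fbuzi ikat pza ljt aqy tec
Hunk 2: at line 4 remove [aqy] add [ovjam] -> 6 lines: fbuzi ikat pza ljt ovjam tec
Hunk 3: at line 2 remove [pza] add [ydh,bpx,zhtml] -> 8 lines: fbuzi ikat ydh bpx zhtml ljt ovjam tec
Hunk 4: at line 3 remove [bpx,zhtml] add [zrucw,ewc] -> 8 lines: fbuzi ikat ydh zrucw ewc ljt ovjam tec
Final line 2: ikat

Answer: ikat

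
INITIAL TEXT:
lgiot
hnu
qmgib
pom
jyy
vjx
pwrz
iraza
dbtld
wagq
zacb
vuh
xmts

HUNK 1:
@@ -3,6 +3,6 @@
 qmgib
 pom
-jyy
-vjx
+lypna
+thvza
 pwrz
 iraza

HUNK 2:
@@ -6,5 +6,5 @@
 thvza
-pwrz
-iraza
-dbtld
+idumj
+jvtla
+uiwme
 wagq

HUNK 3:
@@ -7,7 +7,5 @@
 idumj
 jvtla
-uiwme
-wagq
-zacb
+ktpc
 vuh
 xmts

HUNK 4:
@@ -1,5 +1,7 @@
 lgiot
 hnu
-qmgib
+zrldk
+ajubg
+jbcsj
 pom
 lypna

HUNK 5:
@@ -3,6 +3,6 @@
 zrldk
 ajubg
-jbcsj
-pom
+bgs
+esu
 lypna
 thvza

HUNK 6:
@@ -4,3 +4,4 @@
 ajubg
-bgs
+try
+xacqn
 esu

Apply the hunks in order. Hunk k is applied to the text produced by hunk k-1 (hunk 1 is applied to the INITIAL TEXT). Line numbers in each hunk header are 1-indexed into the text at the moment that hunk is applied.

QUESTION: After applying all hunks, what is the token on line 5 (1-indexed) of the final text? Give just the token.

Hunk 1: at line 3 remove [jyy,vjx] add [lypna,thvza] -> 13 lines: lgiot hnu qmgib pom lypna thvza pwrz iraza dbtld wagq zacb vuh xmts
Hunk 2: at line 6 remove [pwrz,iraza,dbtld] add [idumj,jvtla,uiwme] -> 13 lines: lgiot hnu qmgib pom lypna thvza idumj jvtla uiwme wagq zacb vuh xmts
Hunk 3: at line 7 remove [uiwme,wagq,zacb] add [ktpc] -> 11 lines: lgiot hnu qmgib pom lypna thvza idumj jvtla ktpc vuh xmts
Hunk 4: at line 1 remove [qmgib] add [zrldk,ajubg,jbcsj] -> 13 lines: lgiot hnu zrldk ajubg jbcsj pom lypna thvza idumj jvtla ktpc vuh xmts
Hunk 5: at line 3 remove [jbcsj,pom] add [bgs,esu] -> 13 lines: lgiot hnu zrldk ajubg bgs esu lypna thvza idumj jvtla ktpc vuh xmts
Hunk 6: at line 4 remove [bgs] add [try,xacqn] -> 14 lines: lgiot hnu zrldk ajubg try xacqn esu lypna thvza idumj jvtla ktpc vuh xmts
Final line 5: try

Answer: try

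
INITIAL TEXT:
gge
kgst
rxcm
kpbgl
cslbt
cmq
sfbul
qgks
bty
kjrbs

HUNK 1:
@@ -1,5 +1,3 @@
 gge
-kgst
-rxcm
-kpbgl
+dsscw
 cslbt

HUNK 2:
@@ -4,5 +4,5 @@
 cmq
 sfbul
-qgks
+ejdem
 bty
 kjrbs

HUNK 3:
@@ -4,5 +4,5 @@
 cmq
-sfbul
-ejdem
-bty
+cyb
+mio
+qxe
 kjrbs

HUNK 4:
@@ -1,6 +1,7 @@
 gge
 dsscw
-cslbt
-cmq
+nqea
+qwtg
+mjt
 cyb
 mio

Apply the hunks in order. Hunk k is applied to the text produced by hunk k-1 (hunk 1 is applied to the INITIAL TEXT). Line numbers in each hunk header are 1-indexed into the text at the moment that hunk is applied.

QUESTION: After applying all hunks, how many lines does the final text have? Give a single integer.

Answer: 9

Derivation:
Hunk 1: at line 1 remove [kgst,rxcm,kpbgl] add [dsscw] -> 8 lines: gge dsscw cslbt cmq sfbul qgks bty kjrbs
Hunk 2: at line 4 remove [qgks] add [ejdem] -> 8 lines: gge dsscw cslbt cmq sfbul ejdem bty kjrbs
Hunk 3: at line 4 remove [sfbul,ejdem,bty] add [cyb,mio,qxe] -> 8 lines: gge dsscw cslbt cmq cyb mio qxe kjrbs
Hunk 4: at line 1 remove [cslbt,cmq] add [nqea,qwtg,mjt] -> 9 lines: gge dsscw nqea qwtg mjt cyb mio qxe kjrbs
Final line count: 9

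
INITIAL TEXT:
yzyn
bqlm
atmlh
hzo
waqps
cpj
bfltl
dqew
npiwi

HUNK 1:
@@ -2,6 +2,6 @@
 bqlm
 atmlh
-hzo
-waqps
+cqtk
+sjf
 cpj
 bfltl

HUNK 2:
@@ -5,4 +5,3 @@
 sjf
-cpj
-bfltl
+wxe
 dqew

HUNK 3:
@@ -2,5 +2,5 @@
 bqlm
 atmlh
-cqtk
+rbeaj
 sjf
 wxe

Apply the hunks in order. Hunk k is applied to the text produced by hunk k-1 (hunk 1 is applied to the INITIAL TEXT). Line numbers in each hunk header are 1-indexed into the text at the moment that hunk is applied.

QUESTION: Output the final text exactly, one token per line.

Hunk 1: at line 2 remove [hzo,waqps] add [cqtk,sjf] -> 9 lines: yzyn bqlm atmlh cqtk sjf cpj bfltl dqew npiwi
Hunk 2: at line 5 remove [cpj,bfltl] add [wxe] -> 8 lines: yzyn bqlm atmlh cqtk sjf wxe dqew npiwi
Hunk 3: at line 2 remove [cqtk] add [rbeaj] -> 8 lines: yzyn bqlm atmlh rbeaj sjf wxe dqew npiwi

Answer: yzyn
bqlm
atmlh
rbeaj
sjf
wxe
dqew
npiwi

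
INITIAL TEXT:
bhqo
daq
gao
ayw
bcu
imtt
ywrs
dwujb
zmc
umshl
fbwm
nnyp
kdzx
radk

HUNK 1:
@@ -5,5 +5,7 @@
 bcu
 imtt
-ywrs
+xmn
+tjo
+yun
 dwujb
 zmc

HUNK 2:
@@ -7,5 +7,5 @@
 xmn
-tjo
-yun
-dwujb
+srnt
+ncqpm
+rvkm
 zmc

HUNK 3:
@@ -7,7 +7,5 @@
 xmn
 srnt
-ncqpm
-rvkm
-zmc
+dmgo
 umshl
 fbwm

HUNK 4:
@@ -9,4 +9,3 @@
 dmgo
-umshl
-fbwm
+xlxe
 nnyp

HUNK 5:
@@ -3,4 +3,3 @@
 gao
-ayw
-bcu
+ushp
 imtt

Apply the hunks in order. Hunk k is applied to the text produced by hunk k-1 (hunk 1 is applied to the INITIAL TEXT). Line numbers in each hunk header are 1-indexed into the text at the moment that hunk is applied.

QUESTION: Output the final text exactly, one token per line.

Hunk 1: at line 5 remove [ywrs] add [xmn,tjo,yun] -> 16 lines: bhqo daq gao ayw bcu imtt xmn tjo yun dwujb zmc umshl fbwm nnyp kdzx radk
Hunk 2: at line 7 remove [tjo,yun,dwujb] add [srnt,ncqpm,rvkm] -> 16 lines: bhqo daq gao ayw bcu imtt xmn srnt ncqpm rvkm zmc umshl fbwm nnyp kdzx radk
Hunk 3: at line 7 remove [ncqpm,rvkm,zmc] add [dmgo] -> 14 lines: bhqo daq gao ayw bcu imtt xmn srnt dmgo umshl fbwm nnyp kdzx radk
Hunk 4: at line 9 remove [umshl,fbwm] add [xlxe] -> 13 lines: bhqo daq gao ayw bcu imtt xmn srnt dmgo xlxe nnyp kdzx radk
Hunk 5: at line 3 remove [ayw,bcu] add [ushp] -> 12 lines: bhqo daq gao ushp imtt xmn srnt dmgo xlxe nnyp kdzx radk

Answer: bhqo
daq
gao
ushp
imtt
xmn
srnt
dmgo
xlxe
nnyp
kdzx
radk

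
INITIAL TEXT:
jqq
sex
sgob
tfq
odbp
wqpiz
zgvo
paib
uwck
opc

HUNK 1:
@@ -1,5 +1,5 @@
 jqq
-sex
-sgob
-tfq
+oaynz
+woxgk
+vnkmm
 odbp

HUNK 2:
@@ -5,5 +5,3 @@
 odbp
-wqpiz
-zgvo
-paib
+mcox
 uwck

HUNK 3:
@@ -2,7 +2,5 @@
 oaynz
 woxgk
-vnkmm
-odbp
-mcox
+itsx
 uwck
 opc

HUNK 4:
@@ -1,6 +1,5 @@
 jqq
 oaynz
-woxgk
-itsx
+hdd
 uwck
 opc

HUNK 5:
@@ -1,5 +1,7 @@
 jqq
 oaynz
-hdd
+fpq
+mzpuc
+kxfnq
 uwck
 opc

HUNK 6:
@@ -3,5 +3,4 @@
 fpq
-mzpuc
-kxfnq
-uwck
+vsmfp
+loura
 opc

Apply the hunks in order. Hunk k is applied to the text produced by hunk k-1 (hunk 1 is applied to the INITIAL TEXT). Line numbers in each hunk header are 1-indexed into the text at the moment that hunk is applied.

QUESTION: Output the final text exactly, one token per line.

Hunk 1: at line 1 remove [sex,sgob,tfq] add [oaynz,woxgk,vnkmm] -> 10 lines: jqq oaynz woxgk vnkmm odbp wqpiz zgvo paib uwck opc
Hunk 2: at line 5 remove [wqpiz,zgvo,paib] add [mcox] -> 8 lines: jqq oaynz woxgk vnkmm odbp mcox uwck opc
Hunk 3: at line 2 remove [vnkmm,odbp,mcox] add [itsx] -> 6 lines: jqq oaynz woxgk itsx uwck opc
Hunk 4: at line 1 remove [woxgk,itsx] add [hdd] -> 5 lines: jqq oaynz hdd uwck opc
Hunk 5: at line 1 remove [hdd] add [fpq,mzpuc,kxfnq] -> 7 lines: jqq oaynz fpq mzpuc kxfnq uwck opc
Hunk 6: at line 3 remove [mzpuc,kxfnq,uwck] add [vsmfp,loura] -> 6 lines: jqq oaynz fpq vsmfp loura opc

Answer: jqq
oaynz
fpq
vsmfp
loura
opc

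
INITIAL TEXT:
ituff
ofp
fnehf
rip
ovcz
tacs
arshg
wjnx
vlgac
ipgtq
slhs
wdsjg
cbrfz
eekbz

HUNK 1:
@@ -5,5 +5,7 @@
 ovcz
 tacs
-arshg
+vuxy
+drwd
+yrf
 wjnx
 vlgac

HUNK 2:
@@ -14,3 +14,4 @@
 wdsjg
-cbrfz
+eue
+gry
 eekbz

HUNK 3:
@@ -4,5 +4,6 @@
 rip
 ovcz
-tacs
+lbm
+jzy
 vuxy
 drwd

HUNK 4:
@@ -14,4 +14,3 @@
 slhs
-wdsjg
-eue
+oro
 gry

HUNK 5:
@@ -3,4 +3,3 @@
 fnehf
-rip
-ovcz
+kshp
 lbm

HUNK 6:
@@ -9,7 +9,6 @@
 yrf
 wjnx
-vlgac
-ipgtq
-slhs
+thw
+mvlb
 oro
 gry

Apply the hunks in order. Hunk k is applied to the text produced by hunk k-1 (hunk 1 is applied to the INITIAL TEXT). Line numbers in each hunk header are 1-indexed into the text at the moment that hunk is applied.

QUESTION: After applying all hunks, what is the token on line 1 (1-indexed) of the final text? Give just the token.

Hunk 1: at line 5 remove [arshg] add [vuxy,drwd,yrf] -> 16 lines: ituff ofp fnehf rip ovcz tacs vuxy drwd yrf wjnx vlgac ipgtq slhs wdsjg cbrfz eekbz
Hunk 2: at line 14 remove [cbrfz] add [eue,gry] -> 17 lines: ituff ofp fnehf rip ovcz tacs vuxy drwd yrf wjnx vlgac ipgtq slhs wdsjg eue gry eekbz
Hunk 3: at line 4 remove [tacs] add [lbm,jzy] -> 18 lines: ituff ofp fnehf rip ovcz lbm jzy vuxy drwd yrf wjnx vlgac ipgtq slhs wdsjg eue gry eekbz
Hunk 4: at line 14 remove [wdsjg,eue] add [oro] -> 17 lines: ituff ofp fnehf rip ovcz lbm jzy vuxy drwd yrf wjnx vlgac ipgtq slhs oro gry eekbz
Hunk 5: at line 3 remove [rip,ovcz] add [kshp] -> 16 lines: ituff ofp fnehf kshp lbm jzy vuxy drwd yrf wjnx vlgac ipgtq slhs oro gry eekbz
Hunk 6: at line 9 remove [vlgac,ipgtq,slhs] add [thw,mvlb] -> 15 lines: ituff ofp fnehf kshp lbm jzy vuxy drwd yrf wjnx thw mvlb oro gry eekbz
Final line 1: ituff

Answer: ituff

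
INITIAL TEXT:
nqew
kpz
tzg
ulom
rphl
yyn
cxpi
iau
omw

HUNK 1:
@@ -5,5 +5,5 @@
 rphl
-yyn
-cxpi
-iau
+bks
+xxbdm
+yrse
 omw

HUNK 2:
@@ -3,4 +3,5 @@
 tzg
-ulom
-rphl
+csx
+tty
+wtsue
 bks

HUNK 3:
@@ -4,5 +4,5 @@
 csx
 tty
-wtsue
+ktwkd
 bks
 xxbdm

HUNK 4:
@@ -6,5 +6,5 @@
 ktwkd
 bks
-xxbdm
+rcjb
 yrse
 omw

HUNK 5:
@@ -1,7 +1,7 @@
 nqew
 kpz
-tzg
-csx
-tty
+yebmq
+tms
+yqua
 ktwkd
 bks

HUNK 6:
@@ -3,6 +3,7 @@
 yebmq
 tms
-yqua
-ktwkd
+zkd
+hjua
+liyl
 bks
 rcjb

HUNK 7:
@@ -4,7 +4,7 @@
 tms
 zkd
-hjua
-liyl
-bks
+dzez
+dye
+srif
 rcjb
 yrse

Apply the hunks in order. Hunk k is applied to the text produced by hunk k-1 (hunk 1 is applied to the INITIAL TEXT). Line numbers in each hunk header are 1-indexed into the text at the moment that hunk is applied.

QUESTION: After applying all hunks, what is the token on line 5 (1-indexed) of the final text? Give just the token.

Answer: zkd

Derivation:
Hunk 1: at line 5 remove [yyn,cxpi,iau] add [bks,xxbdm,yrse] -> 9 lines: nqew kpz tzg ulom rphl bks xxbdm yrse omw
Hunk 2: at line 3 remove [ulom,rphl] add [csx,tty,wtsue] -> 10 lines: nqew kpz tzg csx tty wtsue bks xxbdm yrse omw
Hunk 3: at line 4 remove [wtsue] add [ktwkd] -> 10 lines: nqew kpz tzg csx tty ktwkd bks xxbdm yrse omw
Hunk 4: at line 6 remove [xxbdm] add [rcjb] -> 10 lines: nqew kpz tzg csx tty ktwkd bks rcjb yrse omw
Hunk 5: at line 1 remove [tzg,csx,tty] add [yebmq,tms,yqua] -> 10 lines: nqew kpz yebmq tms yqua ktwkd bks rcjb yrse omw
Hunk 6: at line 3 remove [yqua,ktwkd] add [zkd,hjua,liyl] -> 11 lines: nqew kpz yebmq tms zkd hjua liyl bks rcjb yrse omw
Hunk 7: at line 4 remove [hjua,liyl,bks] add [dzez,dye,srif] -> 11 lines: nqew kpz yebmq tms zkd dzez dye srif rcjb yrse omw
Final line 5: zkd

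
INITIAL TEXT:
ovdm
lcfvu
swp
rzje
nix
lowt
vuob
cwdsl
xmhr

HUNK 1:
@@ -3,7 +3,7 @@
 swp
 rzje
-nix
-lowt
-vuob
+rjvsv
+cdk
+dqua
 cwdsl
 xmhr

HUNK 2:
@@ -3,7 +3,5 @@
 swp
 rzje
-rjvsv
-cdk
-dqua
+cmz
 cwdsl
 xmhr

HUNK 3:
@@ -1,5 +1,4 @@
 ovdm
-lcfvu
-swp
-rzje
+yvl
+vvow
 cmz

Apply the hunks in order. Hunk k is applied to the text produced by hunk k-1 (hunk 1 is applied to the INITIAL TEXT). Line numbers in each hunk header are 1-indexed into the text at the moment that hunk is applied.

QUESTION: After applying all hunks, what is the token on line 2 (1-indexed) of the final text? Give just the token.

Answer: yvl

Derivation:
Hunk 1: at line 3 remove [nix,lowt,vuob] add [rjvsv,cdk,dqua] -> 9 lines: ovdm lcfvu swp rzje rjvsv cdk dqua cwdsl xmhr
Hunk 2: at line 3 remove [rjvsv,cdk,dqua] add [cmz] -> 7 lines: ovdm lcfvu swp rzje cmz cwdsl xmhr
Hunk 3: at line 1 remove [lcfvu,swp,rzje] add [yvl,vvow] -> 6 lines: ovdm yvl vvow cmz cwdsl xmhr
Final line 2: yvl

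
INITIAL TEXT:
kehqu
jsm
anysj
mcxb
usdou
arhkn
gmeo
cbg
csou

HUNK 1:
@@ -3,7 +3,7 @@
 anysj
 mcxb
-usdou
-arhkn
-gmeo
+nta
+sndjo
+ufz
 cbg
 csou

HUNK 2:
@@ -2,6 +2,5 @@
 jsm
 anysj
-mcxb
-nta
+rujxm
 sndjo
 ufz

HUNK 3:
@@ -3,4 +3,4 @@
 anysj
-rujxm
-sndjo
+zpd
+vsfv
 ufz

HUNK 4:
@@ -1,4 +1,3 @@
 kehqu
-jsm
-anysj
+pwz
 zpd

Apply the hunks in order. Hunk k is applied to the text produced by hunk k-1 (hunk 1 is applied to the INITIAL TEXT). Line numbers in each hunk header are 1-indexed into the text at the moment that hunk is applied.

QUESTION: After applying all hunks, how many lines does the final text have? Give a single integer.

Answer: 7

Derivation:
Hunk 1: at line 3 remove [usdou,arhkn,gmeo] add [nta,sndjo,ufz] -> 9 lines: kehqu jsm anysj mcxb nta sndjo ufz cbg csou
Hunk 2: at line 2 remove [mcxb,nta] add [rujxm] -> 8 lines: kehqu jsm anysj rujxm sndjo ufz cbg csou
Hunk 3: at line 3 remove [rujxm,sndjo] add [zpd,vsfv] -> 8 lines: kehqu jsm anysj zpd vsfv ufz cbg csou
Hunk 4: at line 1 remove [jsm,anysj] add [pwz] -> 7 lines: kehqu pwz zpd vsfv ufz cbg csou
Final line count: 7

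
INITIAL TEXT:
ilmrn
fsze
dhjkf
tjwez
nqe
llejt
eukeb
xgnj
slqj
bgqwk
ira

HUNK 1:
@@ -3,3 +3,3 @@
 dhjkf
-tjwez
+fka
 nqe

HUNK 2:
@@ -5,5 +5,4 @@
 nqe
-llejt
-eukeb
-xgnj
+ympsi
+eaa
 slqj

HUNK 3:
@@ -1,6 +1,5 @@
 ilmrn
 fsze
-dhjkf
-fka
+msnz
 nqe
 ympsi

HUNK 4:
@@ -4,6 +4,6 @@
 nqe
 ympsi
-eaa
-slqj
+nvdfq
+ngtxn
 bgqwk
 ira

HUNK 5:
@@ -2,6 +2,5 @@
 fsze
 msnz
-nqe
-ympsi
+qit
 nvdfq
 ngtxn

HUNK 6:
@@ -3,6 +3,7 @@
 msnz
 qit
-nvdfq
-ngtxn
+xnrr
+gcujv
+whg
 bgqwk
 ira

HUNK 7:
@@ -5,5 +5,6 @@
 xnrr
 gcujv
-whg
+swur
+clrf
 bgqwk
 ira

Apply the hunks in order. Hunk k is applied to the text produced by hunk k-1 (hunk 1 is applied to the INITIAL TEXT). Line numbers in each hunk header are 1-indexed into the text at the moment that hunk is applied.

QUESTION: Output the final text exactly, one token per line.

Answer: ilmrn
fsze
msnz
qit
xnrr
gcujv
swur
clrf
bgqwk
ira

Derivation:
Hunk 1: at line 3 remove [tjwez] add [fka] -> 11 lines: ilmrn fsze dhjkf fka nqe llejt eukeb xgnj slqj bgqwk ira
Hunk 2: at line 5 remove [llejt,eukeb,xgnj] add [ympsi,eaa] -> 10 lines: ilmrn fsze dhjkf fka nqe ympsi eaa slqj bgqwk ira
Hunk 3: at line 1 remove [dhjkf,fka] add [msnz] -> 9 lines: ilmrn fsze msnz nqe ympsi eaa slqj bgqwk ira
Hunk 4: at line 4 remove [eaa,slqj] add [nvdfq,ngtxn] -> 9 lines: ilmrn fsze msnz nqe ympsi nvdfq ngtxn bgqwk ira
Hunk 5: at line 2 remove [nqe,ympsi] add [qit] -> 8 lines: ilmrn fsze msnz qit nvdfq ngtxn bgqwk ira
Hunk 6: at line 3 remove [nvdfq,ngtxn] add [xnrr,gcujv,whg] -> 9 lines: ilmrn fsze msnz qit xnrr gcujv whg bgqwk ira
Hunk 7: at line 5 remove [whg] add [swur,clrf] -> 10 lines: ilmrn fsze msnz qit xnrr gcujv swur clrf bgqwk ira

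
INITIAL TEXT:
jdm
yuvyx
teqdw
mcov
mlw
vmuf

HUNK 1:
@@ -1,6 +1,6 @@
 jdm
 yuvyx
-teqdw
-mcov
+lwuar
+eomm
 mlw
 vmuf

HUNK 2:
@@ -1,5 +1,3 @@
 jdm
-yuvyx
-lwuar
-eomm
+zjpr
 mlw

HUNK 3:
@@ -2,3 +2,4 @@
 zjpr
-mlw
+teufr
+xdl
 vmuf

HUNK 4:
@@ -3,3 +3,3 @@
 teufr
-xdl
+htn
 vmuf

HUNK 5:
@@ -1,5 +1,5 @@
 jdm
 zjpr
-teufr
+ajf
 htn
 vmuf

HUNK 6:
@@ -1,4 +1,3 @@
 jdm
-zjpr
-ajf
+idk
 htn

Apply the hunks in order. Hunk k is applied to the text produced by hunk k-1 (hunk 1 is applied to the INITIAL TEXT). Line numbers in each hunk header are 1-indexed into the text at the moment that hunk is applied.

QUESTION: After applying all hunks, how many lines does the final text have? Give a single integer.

Hunk 1: at line 1 remove [teqdw,mcov] add [lwuar,eomm] -> 6 lines: jdm yuvyx lwuar eomm mlw vmuf
Hunk 2: at line 1 remove [yuvyx,lwuar,eomm] add [zjpr] -> 4 lines: jdm zjpr mlw vmuf
Hunk 3: at line 2 remove [mlw] add [teufr,xdl] -> 5 lines: jdm zjpr teufr xdl vmuf
Hunk 4: at line 3 remove [xdl] add [htn] -> 5 lines: jdm zjpr teufr htn vmuf
Hunk 5: at line 1 remove [teufr] add [ajf] -> 5 lines: jdm zjpr ajf htn vmuf
Hunk 6: at line 1 remove [zjpr,ajf] add [idk] -> 4 lines: jdm idk htn vmuf
Final line count: 4

Answer: 4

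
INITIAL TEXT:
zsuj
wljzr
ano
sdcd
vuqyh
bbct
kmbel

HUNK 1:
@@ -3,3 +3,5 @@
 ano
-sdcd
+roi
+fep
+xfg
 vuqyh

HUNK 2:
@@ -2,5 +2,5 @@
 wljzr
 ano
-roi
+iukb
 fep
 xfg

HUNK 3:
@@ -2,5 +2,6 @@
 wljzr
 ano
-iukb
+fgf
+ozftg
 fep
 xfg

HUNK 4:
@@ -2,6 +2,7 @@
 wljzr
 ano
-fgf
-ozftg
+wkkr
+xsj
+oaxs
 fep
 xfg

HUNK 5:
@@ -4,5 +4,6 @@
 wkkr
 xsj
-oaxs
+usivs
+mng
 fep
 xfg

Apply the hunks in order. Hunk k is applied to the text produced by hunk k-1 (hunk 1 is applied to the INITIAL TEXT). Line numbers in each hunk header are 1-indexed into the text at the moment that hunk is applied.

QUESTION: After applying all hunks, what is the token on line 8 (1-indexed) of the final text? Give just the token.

Answer: fep

Derivation:
Hunk 1: at line 3 remove [sdcd] add [roi,fep,xfg] -> 9 lines: zsuj wljzr ano roi fep xfg vuqyh bbct kmbel
Hunk 2: at line 2 remove [roi] add [iukb] -> 9 lines: zsuj wljzr ano iukb fep xfg vuqyh bbct kmbel
Hunk 3: at line 2 remove [iukb] add [fgf,ozftg] -> 10 lines: zsuj wljzr ano fgf ozftg fep xfg vuqyh bbct kmbel
Hunk 4: at line 2 remove [fgf,ozftg] add [wkkr,xsj,oaxs] -> 11 lines: zsuj wljzr ano wkkr xsj oaxs fep xfg vuqyh bbct kmbel
Hunk 5: at line 4 remove [oaxs] add [usivs,mng] -> 12 lines: zsuj wljzr ano wkkr xsj usivs mng fep xfg vuqyh bbct kmbel
Final line 8: fep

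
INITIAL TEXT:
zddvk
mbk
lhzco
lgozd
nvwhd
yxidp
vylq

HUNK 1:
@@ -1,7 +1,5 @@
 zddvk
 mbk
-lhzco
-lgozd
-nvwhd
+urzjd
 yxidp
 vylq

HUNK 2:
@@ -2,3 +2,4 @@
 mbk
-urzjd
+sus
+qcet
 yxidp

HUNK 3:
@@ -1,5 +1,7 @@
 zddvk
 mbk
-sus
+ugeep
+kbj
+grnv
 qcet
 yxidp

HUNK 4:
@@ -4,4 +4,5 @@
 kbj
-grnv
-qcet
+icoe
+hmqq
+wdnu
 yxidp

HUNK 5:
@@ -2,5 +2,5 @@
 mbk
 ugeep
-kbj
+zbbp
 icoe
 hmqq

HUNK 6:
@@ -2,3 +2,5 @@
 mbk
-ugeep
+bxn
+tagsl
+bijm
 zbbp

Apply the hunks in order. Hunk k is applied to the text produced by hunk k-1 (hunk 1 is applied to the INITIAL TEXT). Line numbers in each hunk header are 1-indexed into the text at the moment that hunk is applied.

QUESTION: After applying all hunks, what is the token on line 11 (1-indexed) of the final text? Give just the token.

Answer: vylq

Derivation:
Hunk 1: at line 1 remove [lhzco,lgozd,nvwhd] add [urzjd] -> 5 lines: zddvk mbk urzjd yxidp vylq
Hunk 2: at line 2 remove [urzjd] add [sus,qcet] -> 6 lines: zddvk mbk sus qcet yxidp vylq
Hunk 3: at line 1 remove [sus] add [ugeep,kbj,grnv] -> 8 lines: zddvk mbk ugeep kbj grnv qcet yxidp vylq
Hunk 4: at line 4 remove [grnv,qcet] add [icoe,hmqq,wdnu] -> 9 lines: zddvk mbk ugeep kbj icoe hmqq wdnu yxidp vylq
Hunk 5: at line 2 remove [kbj] add [zbbp] -> 9 lines: zddvk mbk ugeep zbbp icoe hmqq wdnu yxidp vylq
Hunk 6: at line 2 remove [ugeep] add [bxn,tagsl,bijm] -> 11 lines: zddvk mbk bxn tagsl bijm zbbp icoe hmqq wdnu yxidp vylq
Final line 11: vylq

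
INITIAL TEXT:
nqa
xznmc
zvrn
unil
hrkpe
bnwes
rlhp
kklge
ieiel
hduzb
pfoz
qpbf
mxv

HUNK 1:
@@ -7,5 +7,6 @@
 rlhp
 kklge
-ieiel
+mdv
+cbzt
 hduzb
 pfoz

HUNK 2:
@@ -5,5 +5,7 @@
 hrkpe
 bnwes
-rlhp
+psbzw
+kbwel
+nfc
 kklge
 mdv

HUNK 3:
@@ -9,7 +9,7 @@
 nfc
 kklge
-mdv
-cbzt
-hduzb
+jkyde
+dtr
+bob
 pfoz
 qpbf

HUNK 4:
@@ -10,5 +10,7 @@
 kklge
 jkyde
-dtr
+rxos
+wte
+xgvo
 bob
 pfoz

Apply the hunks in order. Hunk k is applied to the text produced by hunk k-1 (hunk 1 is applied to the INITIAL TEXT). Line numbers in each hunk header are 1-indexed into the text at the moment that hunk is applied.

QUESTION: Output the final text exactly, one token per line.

Hunk 1: at line 7 remove [ieiel] add [mdv,cbzt] -> 14 lines: nqa xznmc zvrn unil hrkpe bnwes rlhp kklge mdv cbzt hduzb pfoz qpbf mxv
Hunk 2: at line 5 remove [rlhp] add [psbzw,kbwel,nfc] -> 16 lines: nqa xznmc zvrn unil hrkpe bnwes psbzw kbwel nfc kklge mdv cbzt hduzb pfoz qpbf mxv
Hunk 3: at line 9 remove [mdv,cbzt,hduzb] add [jkyde,dtr,bob] -> 16 lines: nqa xznmc zvrn unil hrkpe bnwes psbzw kbwel nfc kklge jkyde dtr bob pfoz qpbf mxv
Hunk 4: at line 10 remove [dtr] add [rxos,wte,xgvo] -> 18 lines: nqa xznmc zvrn unil hrkpe bnwes psbzw kbwel nfc kklge jkyde rxos wte xgvo bob pfoz qpbf mxv

Answer: nqa
xznmc
zvrn
unil
hrkpe
bnwes
psbzw
kbwel
nfc
kklge
jkyde
rxos
wte
xgvo
bob
pfoz
qpbf
mxv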